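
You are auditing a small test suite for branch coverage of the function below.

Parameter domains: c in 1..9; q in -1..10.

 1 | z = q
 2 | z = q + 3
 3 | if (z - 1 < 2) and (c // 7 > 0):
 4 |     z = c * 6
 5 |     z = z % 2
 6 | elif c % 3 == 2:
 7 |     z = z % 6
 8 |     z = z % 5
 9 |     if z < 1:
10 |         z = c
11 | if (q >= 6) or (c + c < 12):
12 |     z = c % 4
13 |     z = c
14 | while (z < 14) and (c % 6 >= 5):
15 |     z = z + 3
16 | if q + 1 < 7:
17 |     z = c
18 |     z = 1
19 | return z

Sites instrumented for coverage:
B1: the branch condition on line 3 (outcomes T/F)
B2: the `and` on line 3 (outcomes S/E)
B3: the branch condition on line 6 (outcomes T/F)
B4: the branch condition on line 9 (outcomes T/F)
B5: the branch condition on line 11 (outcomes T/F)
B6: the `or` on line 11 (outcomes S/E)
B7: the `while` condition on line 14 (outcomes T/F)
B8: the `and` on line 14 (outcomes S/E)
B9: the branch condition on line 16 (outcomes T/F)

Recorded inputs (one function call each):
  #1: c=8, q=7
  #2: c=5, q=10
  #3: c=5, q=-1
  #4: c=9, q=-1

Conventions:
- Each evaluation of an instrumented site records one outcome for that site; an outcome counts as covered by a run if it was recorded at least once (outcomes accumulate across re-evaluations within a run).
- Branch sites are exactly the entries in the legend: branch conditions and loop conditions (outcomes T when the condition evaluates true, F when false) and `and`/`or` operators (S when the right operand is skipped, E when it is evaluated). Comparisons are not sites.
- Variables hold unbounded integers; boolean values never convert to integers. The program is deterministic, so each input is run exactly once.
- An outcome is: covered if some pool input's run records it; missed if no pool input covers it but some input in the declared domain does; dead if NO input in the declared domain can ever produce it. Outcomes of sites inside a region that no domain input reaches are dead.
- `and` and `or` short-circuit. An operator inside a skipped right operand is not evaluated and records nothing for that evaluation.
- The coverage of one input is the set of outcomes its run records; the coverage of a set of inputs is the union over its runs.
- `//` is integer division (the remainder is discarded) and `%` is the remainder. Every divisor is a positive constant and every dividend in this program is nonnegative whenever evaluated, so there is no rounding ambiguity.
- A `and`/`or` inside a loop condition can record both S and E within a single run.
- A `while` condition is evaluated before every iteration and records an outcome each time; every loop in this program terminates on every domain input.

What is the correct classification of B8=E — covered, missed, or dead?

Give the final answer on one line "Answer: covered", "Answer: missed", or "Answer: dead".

B8=E is recorded by pool input(s) 1, 2, 3, 4 -> covered

Answer: covered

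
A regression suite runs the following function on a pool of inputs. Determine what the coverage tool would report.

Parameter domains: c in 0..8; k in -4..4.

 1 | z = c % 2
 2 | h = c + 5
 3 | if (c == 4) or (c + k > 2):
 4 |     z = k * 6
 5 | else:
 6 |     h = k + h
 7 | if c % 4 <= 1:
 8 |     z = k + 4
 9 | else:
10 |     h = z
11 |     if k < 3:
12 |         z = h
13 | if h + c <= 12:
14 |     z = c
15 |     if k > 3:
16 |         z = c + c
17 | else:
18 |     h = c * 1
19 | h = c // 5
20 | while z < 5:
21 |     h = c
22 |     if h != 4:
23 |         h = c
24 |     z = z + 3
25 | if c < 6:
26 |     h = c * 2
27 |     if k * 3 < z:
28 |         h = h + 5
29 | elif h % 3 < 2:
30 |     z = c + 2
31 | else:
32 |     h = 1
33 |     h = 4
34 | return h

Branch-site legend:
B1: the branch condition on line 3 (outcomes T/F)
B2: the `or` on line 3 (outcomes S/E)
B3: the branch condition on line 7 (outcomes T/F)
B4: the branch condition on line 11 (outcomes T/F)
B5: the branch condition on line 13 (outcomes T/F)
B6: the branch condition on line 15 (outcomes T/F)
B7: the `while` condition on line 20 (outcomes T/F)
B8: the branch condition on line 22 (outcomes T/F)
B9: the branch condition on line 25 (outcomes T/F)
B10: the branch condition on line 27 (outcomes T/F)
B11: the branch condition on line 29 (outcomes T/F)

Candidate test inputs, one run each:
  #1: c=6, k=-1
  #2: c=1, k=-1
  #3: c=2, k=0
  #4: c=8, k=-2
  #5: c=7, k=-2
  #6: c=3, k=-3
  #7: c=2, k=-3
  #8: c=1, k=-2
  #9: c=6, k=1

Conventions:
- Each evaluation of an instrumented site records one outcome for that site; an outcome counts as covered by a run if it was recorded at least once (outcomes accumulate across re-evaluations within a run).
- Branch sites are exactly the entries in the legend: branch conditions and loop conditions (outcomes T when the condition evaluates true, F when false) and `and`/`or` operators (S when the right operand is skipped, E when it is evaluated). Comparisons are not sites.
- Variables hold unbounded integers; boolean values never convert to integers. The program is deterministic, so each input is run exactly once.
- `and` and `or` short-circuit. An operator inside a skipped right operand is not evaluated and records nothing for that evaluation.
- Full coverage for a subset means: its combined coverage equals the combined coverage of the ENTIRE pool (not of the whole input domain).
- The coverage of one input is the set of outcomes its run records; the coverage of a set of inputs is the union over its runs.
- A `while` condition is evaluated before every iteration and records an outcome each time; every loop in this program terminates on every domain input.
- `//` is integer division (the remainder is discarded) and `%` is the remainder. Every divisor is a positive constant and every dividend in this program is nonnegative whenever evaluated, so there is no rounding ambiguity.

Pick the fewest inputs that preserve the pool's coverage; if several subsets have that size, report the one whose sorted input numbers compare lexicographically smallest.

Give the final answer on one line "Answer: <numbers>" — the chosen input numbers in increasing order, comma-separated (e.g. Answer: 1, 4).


input #1 (c=6, k=-1): events B2->E, B1->T, B3->F, B4->T, B5->T, B6->F, B7->F, B9->F, B11->T; covers B1=T, B2=E, B3=F, B4=T, B5=T, B6=F, B7=F, B9=F, B11=T
input #2 (c=1, k=-1): events B2->E, B1->F, B3->T, B5->T, B6->F, B7->T, B8->T, B7->T, B8->T, B7->F, B9->T, B10->T; covers B1=F, B2=E, B3=T, B5=T, B6=F, B7=T, B7=F, B8=T, B9=T, B10=T
input #3 (c=2, k=0): events B2->E, B1->F, B3->F, B4->T, B5->T, B6->F, B7->T, B8->T, B7->F, B9->T, B10->T; covers B1=F, B2=E, B3=F, B4=T, B5=T, B6=F, B7=T, B7=F, B8=T, B9=T, B10=T
input #4 (c=8, k=-2): events B2->E, B1->T, B3->T, B5->F, B7->T, B8->T, B7->F, B9->F, B11->F; covers B1=T, B2=E, B3=T, B5=F, B7=T, B7=F, B8=T, B9=F, B11=F
input #5 (c=7, k=-2): events B2->E, B1->T, B3->F, B4->T, B5->T, B6->F, B7->F, B9->F, B11->T; covers B1=T, B2=E, B3=F, B4=T, B5=T, B6=F, B7=F, B9=F, B11=T
input #6 (c=3, k=-3): events B2->E, B1->F, B3->F, B4->T, B5->T, B6->F, B7->T, B8->T, B7->F, B9->T, B10->T; covers B1=F, B2=E, B3=F, B4=T, B5=T, B6=F, B7=T, B7=F, B8=T, B9=T, B10=T
input #7 (c=2, k=-3): events B2->E, B1->F, B3->F, B4->T, B5->T, B6->F, B7->T, B8->T, B7->F, B9->T, B10->T; covers B1=F, B2=E, B3=F, B4=T, B5=T, B6=F, B7=T, B7=F, B8=T, B9=T, B10=T
input #8 (c=1, k=-2): events B2->E, B1->F, B3->T, B5->T, B6->F, B7->T, B8->T, B7->T, B8->T, B7->F, B9->T, B10->T; covers B1=F, B2=E, B3=T, B5=T, B6=F, B7=T, B7=F, B8=T, B9=T, B10=T
input #9 (c=6, k=1): events B2->E, B1->T, B3->F, B4->T, B5->T, B6->F, B7->F, B9->F, B11->T; covers B1=T, B2=E, B3=F, B4=T, B5=T, B6=F, B7=F, B9=F, B11=T
union over all inputs: B1=T, B1=F, B2=E, B3=T, B3=F, B4=T, B5=T, B5=F, B6=F, B7=T, B7=F, B8=T, B9=T, B9=F, B10=T, B11=T, B11=F (17 outcomes)
size 1 is not enough: best union over all size-1 subsets is 11/17
size 2 is not enough: best union over all size-2 subsets is 16/17
inputs {1, 2, 4} (size 3) cover everything; no size-3 subset with a lexicographically smaller index list covers all 17
Answer: 1, 2, 4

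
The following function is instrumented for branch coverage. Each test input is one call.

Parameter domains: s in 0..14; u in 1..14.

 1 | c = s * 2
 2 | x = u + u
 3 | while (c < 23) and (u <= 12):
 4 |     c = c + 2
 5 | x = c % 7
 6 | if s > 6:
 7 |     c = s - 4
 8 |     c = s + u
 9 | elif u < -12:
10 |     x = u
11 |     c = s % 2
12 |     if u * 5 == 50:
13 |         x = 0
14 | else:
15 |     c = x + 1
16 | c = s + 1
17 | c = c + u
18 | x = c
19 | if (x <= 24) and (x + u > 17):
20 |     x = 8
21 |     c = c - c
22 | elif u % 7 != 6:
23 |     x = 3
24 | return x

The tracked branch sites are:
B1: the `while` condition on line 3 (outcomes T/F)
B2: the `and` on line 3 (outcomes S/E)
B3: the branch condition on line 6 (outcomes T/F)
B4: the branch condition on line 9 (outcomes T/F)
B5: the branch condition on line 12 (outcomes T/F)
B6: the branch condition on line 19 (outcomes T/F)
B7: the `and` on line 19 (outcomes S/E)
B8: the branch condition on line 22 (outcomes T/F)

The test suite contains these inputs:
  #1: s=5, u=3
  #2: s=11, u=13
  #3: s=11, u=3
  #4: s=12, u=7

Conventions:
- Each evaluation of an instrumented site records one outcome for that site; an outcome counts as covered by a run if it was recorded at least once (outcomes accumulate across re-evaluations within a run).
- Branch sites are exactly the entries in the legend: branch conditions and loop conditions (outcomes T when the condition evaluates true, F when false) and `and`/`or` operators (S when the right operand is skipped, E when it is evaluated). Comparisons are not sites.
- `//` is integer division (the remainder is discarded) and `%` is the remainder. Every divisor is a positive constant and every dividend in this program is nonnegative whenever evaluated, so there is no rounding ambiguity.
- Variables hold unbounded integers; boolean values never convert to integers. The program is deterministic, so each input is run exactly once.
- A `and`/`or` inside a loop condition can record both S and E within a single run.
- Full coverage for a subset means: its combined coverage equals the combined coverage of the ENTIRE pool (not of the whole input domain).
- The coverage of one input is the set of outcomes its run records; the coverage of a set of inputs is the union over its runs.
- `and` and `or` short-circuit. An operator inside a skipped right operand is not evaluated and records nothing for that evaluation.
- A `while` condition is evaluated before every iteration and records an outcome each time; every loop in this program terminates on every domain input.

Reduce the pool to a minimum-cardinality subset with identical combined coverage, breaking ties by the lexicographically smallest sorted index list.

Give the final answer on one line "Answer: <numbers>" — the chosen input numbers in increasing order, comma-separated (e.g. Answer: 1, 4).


input #1 (s=5, u=3): events B2->E, B1->T, B2->E, B1->T, B2->E, B1->T, B2->E, B1->T, B2->E, B1->T, B2->E, B1->T, B2->E, B1->T, ...; covers B1=T, B1=F, B2=S, B2=E, B3=F, B4=F, B6=F, B7=E, B8=T
input #2 (s=11, u=13): events B2->E, B1->F, B3->T, B7->S, B6->F, B8->F; covers B1=F, B2=E, B3=T, B6=F, B7=S, B8=F
input #3 (s=11, u=3): events B2->E, B1->T, B2->S, B1->F, B3->T, B7->E, B6->T; covers B1=T, B1=F, B2=S, B2=E, B3=T, B6=T, B7=E
input #4 (s=12, u=7): events B2->S, B1->F, B3->T, B7->E, B6->T; covers B1=F, B2=S, B3=T, B6=T, B7=E
together the pool reaches 13 outcomes: B1=T, B1=F, B2=S, B2=E, B3=T, B3=F, B4=F, B6=T, B6=F, B7=S, B7=E, B8=T, B8=F
every size-1 subset falls short of the 13 outcomes (best: 9/13)
every size-2 subset falls short of the 13 outcomes (best: 12/13)
size 3: inputs {1, 2, 3} cover all 13 outcomes, and no lexicographically smaller subset of this size does
Answer: 1, 2, 3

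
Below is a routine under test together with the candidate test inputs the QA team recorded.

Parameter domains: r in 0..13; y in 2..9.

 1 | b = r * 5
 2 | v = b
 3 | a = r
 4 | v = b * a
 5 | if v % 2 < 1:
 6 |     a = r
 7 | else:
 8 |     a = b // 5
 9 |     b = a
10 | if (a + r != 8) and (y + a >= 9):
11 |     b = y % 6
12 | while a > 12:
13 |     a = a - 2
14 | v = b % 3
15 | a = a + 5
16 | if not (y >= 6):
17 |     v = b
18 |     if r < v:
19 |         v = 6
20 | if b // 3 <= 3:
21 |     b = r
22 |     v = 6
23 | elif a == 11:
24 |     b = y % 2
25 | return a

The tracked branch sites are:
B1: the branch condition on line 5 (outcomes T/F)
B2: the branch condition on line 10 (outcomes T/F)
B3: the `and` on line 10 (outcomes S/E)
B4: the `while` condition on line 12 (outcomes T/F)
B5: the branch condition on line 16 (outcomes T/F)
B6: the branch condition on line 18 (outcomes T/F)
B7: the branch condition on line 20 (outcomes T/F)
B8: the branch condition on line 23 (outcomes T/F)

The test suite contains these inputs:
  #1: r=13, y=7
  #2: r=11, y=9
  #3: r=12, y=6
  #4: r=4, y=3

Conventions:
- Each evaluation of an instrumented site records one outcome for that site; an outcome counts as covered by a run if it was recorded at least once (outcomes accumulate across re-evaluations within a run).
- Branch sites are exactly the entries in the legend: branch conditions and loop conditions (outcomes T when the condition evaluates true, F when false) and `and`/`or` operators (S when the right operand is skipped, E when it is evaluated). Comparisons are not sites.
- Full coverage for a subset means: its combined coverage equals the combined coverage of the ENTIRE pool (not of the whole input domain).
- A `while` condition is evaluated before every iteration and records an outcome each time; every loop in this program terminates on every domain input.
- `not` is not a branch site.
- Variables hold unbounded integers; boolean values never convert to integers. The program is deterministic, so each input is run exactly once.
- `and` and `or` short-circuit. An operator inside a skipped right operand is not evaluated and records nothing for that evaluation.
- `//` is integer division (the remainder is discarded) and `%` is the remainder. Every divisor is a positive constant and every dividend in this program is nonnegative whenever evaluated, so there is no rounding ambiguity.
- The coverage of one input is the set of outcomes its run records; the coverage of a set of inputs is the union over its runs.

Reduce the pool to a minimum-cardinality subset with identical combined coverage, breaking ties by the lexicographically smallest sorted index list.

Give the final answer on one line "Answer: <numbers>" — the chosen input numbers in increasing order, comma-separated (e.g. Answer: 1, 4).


input #1, r=13, y=7: events B1->F, B3->E, B2->T, B4->T, B4->F, B5->F, B7->T; outcomes B1=F, B2=T, B3=E, B4=T, B4=F, B5=F, B7=T
input #2, r=11, y=9: events B1->F, B3->E, B2->T, B4->F, B5->F, B7->T; outcomes B1=F, B2=T, B3=E, B4=F, B5=F, B7=T
input #3, r=12, y=6: events B1->T, B3->E, B2->T, B4->F, B5->F, B7->T; outcomes B1=T, B2=T, B3=E, B4=F, B5=F, B7=T
input #4, r=4, y=3: events B1->T, B3->S, B2->F, B4->F, B5->T, B6->T, B7->F, B8->F; outcomes B1=T, B2=F, B3=S, B4=F, B5=T, B6=T, B7=F, B8=F
together the pool reaches 14 outcomes: B1=T, B1=F, B2=T, B2=F, B3=S, B3=E, B4=T, B4=F, B5=T, B5=F, B6=T, B7=T, B7=F, B8=F
checked all size-1 subsets: none covers 14 outcomes (max 8/14)
size 2: inputs {1, 4} cover all 14 outcomes, and no lexicographically smaller subset of this size does
Answer: 1, 4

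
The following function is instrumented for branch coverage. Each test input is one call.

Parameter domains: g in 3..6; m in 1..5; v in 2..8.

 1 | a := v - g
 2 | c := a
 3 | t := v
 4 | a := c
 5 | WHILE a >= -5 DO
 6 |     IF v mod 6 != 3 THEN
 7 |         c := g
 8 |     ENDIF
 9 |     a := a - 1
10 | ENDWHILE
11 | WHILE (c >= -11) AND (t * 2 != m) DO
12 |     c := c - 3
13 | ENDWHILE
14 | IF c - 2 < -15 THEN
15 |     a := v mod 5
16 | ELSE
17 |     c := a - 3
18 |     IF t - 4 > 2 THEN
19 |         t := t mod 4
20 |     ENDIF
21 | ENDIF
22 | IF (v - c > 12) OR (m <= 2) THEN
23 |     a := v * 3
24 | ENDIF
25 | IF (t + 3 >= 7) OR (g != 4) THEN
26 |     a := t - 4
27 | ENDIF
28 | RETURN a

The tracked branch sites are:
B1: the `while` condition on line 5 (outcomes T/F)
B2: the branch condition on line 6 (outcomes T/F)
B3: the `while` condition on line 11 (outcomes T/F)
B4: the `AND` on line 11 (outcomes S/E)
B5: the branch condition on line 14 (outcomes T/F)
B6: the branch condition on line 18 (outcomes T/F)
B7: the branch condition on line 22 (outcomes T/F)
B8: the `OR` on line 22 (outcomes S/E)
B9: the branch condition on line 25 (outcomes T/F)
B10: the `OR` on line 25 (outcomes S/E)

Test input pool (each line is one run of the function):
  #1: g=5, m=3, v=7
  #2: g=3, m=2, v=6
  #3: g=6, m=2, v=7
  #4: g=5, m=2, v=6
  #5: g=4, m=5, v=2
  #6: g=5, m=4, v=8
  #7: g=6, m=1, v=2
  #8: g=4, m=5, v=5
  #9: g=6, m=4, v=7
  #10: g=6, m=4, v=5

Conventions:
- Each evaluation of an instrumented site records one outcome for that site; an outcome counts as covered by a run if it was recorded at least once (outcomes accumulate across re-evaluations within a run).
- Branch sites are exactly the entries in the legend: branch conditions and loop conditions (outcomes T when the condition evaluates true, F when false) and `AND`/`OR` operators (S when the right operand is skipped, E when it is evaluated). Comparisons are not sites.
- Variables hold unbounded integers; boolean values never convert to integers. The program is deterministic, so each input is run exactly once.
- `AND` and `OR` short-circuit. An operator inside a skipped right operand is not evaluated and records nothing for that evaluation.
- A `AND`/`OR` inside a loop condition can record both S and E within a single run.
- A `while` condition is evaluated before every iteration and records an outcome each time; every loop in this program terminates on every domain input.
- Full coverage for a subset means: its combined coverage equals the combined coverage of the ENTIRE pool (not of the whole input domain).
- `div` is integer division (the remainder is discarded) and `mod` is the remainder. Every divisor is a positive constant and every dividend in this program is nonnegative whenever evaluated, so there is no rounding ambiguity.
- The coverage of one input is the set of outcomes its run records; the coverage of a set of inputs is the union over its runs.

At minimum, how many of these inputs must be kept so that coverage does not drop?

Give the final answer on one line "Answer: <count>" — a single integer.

#1 (g=5, m=3, v=7) -> B1->T, B2->T, B1->T, B2->T, B1->T, B2->T, B1->T, B2->T, B1->T, B2->T, B1->T, B2->T, B1->T, B2->T, ...; covered: B1=T, B1=F, B2=T, B3=T, B3=F, B4=S, B4=E, B5=F, B6=T, B7=T, B8=S, B9=T, B10=E
#2 (g=3, m=2, v=6) -> B1->T, B2->T, B1->T, B2->T, B1->T, B2->T, B1->T, B2->T, B1->T, B2->T, B1->T, B2->T, B1->T, B2->T, ...; covered: B1=T, B1=F, B2=T, B3=T, B3=F, B4=S, B4=E, B5=F, B6=F, B7=T, B8=S, B9=T, B10=S
#3 (g=6, m=2, v=7) -> B1->T, B2->T, B1->T, B2->T, B1->T, B2->T, B1->T, B2->T, B1->T, B2->T, B1->T, B2->T, B1->T, B2->T, ...; covered: B1=T, B1=F, B2=T, B3=T, B3=F, B4=S, B4=E, B5=F, B6=T, B7=T, B8=S, B9=T, B10=E
#4 (g=5, m=2, v=6) -> B1->T, B2->T, B1->T, B2->T, B1->T, B2->T, B1->T, B2->T, B1->T, B2->T, B1->T, B2->T, B1->T, B2->T, ...; covered: B1=T, B1=F, B2=T, B3=T, B3=F, B4=S, B4=E, B5=F, B6=F, B7=T, B8=S, B9=T, B10=S
#5 (g=4, m=5, v=2) -> B1->T, B2->T, B1->T, B2->T, B1->T, B2->T, B1->T, B2->T, B1->F, B4->E, B3->T, B4->E, B3->T, B4->E, ...; covered: B1=T, B1=F, B2=T, B3=T, B3=F, B4=S, B4=E, B5=T, B7=T, B8=S, B9=F, B10=E
#6 (g=5, m=4, v=8) -> B1->T, B2->T, B1->T, B2->T, B1->T, B2->T, B1->T, B2->T, B1->T, B2->T, B1->T, B2->T, B1->T, B2->T, ...; covered: B1=T, B1=F, B2=T, B3=T, B3=F, B4=S, B4=E, B5=F, B6=T, B7=T, B8=S, B9=T, B10=E
#7 (g=6, m=1, v=2) -> B1->T, B2->T, B1->T, B2->T, B1->F, B4->E, B3->T, B4->E, B3->T, B4->E, B3->T, B4->E, B3->T, B4->E, ...; covered: B1=T, B1=F, B2=T, B3=T, B3=F, B4=S, B4=E, B5=F, B6=F, B7=T, B8=E, B9=T, B10=E
#8 (g=4, m=5, v=5) -> B1->T, B2->T, B1->T, B2->T, B1->T, B2->T, B1->T, B2->T, B1->T, B2->T, B1->T, B2->T, B1->T, B2->T, ...; covered: B1=T, B1=F, B2=T, B3=T, B3=F, B4=S, B4=E, B5=T, B7=T, B8=S, B9=T, B10=S
#9 (g=6, m=4, v=7) -> B1->T, B2->T, B1->T, B2->T, B1->T, B2->T, B1->T, B2->T, B1->T, B2->T, B1->T, B2->T, B1->T, B2->T, ...; covered: B1=T, B1=F, B2=T, B3=T, B3=F, B4=S, B4=E, B5=F, B6=T, B7=T, B8=S, B9=T, B10=E
#10 (g=6, m=4, v=5) -> B1->T, B2->T, B1->T, B2->T, B1->T, B2->T, B1->T, B2->T, B1->T, B2->T, B1->F, B4->E, B3->T, B4->E, ...; covered: B1=T, B1=F, B2=T, B3=T, B3=F, B4=S, B4=E, B5=F, B6=F, B7=T, B8=S, B9=T, B10=S
pool-wide coverage (18 outcomes): B1=T, B1=F, B2=T, B3=T, B3=F, B4=S, B4=E, B5=T, B5=F, B6=T, B6=F, B7=T, B8=S, B8=E, B9=T, B9=F, B10=S, B10=E
every size-1 subset falls short of the 18 outcomes (best: 13/18)
every size-2 subset falls short of the 18 outcomes (best: 16/18)
every size-3 subset falls short of the 18 outcomes (best: 17/18)
size 4: inputs {1, 2, 5, 7} cover all 18 outcomes, and no lexicographically smaller subset of this size does

Answer: 4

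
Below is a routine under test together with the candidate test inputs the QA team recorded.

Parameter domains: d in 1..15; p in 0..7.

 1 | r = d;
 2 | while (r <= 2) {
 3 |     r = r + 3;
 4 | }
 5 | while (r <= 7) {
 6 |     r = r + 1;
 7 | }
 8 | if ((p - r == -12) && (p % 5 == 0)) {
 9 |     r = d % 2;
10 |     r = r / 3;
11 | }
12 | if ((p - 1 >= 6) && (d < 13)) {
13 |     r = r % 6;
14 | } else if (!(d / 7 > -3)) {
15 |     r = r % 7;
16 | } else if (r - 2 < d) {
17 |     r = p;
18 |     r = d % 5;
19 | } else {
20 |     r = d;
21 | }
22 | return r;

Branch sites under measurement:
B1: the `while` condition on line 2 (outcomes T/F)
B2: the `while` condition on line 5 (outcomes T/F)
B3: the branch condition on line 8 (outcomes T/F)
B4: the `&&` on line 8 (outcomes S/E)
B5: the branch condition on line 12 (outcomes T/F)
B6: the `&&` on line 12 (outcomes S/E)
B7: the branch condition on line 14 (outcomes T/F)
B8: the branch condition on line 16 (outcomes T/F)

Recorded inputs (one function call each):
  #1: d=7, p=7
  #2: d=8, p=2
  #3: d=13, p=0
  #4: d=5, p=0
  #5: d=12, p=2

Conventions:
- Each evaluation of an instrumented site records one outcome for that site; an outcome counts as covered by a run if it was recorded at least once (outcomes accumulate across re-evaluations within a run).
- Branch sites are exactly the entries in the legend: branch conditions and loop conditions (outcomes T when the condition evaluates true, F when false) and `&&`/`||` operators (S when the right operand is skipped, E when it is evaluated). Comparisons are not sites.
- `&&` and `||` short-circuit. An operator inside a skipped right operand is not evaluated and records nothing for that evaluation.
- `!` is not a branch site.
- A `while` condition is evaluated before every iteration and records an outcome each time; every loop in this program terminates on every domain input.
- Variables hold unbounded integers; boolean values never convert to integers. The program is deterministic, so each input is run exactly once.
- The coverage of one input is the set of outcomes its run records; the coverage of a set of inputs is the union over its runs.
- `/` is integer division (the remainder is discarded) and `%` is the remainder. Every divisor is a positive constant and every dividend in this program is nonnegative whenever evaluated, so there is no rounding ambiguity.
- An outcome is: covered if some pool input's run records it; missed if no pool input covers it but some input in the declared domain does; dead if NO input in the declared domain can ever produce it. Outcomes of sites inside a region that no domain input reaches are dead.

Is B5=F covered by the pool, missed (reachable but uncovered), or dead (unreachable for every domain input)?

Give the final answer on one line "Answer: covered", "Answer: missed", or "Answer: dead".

B5=F is recorded by pool input(s) 2, 3, 4, 5 -> covered

Answer: covered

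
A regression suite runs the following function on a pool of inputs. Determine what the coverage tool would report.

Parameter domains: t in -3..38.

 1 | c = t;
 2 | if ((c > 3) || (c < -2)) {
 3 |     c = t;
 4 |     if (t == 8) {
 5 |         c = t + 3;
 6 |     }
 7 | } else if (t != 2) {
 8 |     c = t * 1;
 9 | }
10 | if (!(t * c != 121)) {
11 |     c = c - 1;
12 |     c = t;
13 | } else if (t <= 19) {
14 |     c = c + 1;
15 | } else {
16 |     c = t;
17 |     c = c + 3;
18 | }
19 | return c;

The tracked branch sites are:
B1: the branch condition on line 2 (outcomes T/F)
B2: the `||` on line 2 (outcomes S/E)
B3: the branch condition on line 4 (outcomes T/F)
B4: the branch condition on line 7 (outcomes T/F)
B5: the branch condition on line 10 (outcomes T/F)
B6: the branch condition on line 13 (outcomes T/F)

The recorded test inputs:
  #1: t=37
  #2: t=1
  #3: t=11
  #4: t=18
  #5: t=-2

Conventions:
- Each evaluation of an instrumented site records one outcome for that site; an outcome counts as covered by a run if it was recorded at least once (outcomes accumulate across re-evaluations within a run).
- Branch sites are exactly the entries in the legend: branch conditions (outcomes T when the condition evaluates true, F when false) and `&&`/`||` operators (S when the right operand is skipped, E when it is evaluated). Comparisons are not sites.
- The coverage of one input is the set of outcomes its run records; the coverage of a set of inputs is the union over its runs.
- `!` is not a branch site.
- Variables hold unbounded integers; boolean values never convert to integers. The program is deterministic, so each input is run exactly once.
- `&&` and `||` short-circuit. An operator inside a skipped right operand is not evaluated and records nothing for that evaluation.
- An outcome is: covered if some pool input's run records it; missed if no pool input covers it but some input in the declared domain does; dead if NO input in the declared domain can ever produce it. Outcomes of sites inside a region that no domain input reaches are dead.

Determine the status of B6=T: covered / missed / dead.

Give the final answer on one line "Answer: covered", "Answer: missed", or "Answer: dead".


B6=T is recorded by pool input(s) 2, 4, 5 -> covered
Answer: covered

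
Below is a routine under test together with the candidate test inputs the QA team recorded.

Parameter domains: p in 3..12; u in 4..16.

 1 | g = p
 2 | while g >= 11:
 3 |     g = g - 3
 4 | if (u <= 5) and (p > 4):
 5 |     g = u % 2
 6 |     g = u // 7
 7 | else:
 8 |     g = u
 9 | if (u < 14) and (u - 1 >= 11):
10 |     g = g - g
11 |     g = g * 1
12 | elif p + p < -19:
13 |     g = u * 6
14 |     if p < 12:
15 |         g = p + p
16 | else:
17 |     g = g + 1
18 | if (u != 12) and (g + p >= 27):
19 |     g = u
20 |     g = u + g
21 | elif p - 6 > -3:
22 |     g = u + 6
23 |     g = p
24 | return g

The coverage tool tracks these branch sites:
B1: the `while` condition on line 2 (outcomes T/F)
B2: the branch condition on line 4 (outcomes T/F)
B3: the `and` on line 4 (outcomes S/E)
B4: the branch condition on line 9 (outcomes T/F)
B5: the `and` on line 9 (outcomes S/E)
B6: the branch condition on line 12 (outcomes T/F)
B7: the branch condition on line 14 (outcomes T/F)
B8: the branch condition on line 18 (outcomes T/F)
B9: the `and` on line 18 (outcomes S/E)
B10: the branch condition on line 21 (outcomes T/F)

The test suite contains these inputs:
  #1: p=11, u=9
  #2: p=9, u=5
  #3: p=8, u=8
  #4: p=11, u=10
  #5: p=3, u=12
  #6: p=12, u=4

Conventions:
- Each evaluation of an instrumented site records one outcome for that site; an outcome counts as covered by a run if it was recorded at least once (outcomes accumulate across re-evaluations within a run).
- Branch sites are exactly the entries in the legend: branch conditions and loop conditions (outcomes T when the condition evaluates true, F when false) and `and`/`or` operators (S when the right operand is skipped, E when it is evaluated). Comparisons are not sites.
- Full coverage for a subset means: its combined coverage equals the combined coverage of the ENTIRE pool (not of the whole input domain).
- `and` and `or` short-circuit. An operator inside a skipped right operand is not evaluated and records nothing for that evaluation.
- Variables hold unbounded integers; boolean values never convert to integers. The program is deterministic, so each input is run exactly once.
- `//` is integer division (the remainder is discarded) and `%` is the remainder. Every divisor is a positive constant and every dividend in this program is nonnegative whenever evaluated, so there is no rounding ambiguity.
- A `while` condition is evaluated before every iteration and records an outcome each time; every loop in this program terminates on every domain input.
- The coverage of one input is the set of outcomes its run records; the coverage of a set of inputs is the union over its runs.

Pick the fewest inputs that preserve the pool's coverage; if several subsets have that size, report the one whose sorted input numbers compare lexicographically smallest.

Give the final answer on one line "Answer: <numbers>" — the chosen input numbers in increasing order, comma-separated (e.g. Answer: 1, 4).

run #1 (p=11, u=9) records B1=T, B1=F, B2=F, B3=S, B4=F, B5=E, B6=F, B8=F, B9=E, B10=T
run #2 (p=9, u=5) records B1=F, B2=T, B3=E, B4=F, B5=E, B6=F, B8=F, B9=E, B10=T
run #3 (p=8, u=8) records B1=F, B2=F, B3=S, B4=F, B5=E, B6=F, B8=F, B9=E, B10=T
run #4 (p=11, u=10) records B1=T, B1=F, B2=F, B3=S, B4=F, B5=E, B6=F, B8=F, B9=E, B10=T
run #5 (p=3, u=12) records B1=F, B2=F, B3=S, B4=T, B5=E, B8=F, B9=S, B10=F
run #6 (p=12, u=4) records B1=T, B1=F, B2=T, B3=E, B4=F, B5=E, B6=F, B8=F, B9=E, B10=T
pool-wide coverage (15 outcomes): B1=T, B1=F, B2=T, B2=F, B3=S, B3=E, B4=T, B4=F, B5=E, B6=F, B8=F, B9=S, B9=E, B10=T, B10=F
no size-1 subset reaches all 15 outcomes (best union: 10/15)
inputs {5, 6} (size 2) cover everything; no size-2 subset with a lexicographically smaller index list covers all 15

Answer: 5, 6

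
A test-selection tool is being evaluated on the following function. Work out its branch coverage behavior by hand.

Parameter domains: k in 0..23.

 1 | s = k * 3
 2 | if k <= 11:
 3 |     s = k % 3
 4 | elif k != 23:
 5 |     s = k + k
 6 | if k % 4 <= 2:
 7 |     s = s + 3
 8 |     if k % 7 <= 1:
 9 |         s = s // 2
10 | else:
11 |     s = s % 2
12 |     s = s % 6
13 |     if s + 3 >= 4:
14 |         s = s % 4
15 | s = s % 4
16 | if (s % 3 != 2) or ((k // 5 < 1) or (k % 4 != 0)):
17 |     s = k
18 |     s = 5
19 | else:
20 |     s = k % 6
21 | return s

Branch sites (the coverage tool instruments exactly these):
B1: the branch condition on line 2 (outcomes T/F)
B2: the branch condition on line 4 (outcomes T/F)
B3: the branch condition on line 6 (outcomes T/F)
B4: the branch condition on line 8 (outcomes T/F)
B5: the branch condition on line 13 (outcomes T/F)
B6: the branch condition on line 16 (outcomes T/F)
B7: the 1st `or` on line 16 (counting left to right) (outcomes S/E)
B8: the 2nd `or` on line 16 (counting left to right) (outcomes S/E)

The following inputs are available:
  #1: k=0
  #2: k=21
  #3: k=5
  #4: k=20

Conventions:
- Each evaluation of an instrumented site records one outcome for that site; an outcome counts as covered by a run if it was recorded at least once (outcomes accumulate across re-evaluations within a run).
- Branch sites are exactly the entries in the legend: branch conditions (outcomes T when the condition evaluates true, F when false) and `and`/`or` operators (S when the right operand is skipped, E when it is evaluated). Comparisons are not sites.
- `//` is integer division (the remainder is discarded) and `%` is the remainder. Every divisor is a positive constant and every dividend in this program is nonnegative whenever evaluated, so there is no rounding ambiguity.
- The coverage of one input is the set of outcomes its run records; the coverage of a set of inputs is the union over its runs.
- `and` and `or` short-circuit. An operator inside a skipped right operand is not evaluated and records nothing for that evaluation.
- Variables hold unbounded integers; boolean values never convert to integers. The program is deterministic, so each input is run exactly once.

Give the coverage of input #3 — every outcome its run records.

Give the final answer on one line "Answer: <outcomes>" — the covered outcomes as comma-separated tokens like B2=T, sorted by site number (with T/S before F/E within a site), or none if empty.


Simulating input #3 (k=5) step by step:
  B1->T, B3->T, B4->F, B7->S, B6->T
deduplicating events, the covered set is: B1=T, B3=T, B4=F, B6=T, B7=S
Answer: B1=T, B3=T, B4=F, B6=T, B7=S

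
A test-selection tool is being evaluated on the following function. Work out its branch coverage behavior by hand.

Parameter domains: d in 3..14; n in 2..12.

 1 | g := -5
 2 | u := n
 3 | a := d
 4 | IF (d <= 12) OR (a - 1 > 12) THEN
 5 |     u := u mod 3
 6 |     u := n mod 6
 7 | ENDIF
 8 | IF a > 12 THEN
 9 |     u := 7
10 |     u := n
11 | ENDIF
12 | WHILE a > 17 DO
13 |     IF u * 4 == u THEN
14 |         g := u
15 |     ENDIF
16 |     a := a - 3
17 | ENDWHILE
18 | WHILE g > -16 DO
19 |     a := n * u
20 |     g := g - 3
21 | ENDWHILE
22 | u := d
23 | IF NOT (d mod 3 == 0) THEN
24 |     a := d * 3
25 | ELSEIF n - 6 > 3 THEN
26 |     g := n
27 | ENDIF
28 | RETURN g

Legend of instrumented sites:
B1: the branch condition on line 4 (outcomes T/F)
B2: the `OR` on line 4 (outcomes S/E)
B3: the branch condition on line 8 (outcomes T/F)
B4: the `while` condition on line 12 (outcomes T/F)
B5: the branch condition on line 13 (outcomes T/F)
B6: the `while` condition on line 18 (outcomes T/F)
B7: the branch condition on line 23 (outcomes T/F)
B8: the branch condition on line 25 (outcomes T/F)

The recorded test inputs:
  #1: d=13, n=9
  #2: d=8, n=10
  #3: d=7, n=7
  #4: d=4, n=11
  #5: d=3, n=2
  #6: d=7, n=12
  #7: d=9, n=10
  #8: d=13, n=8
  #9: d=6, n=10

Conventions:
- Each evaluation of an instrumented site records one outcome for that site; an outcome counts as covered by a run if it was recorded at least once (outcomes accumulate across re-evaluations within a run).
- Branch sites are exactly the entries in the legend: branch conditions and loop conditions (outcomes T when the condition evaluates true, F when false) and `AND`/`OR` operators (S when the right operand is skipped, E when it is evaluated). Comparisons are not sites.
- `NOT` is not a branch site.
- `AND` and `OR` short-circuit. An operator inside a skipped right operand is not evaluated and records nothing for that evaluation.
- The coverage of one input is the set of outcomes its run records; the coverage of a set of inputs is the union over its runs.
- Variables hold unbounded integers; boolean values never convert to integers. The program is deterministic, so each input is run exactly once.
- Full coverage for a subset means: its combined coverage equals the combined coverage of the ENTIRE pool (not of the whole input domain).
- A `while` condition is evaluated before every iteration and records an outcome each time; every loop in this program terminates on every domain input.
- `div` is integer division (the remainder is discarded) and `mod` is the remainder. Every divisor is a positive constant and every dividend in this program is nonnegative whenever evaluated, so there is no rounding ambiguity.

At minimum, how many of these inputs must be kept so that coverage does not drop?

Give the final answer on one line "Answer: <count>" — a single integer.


test 1 (d=13, n=9) hits B1=F, B2=E, B3=T, B4=F, B6=T, B6=F, B7=T
test 2 (d=8, n=10) hits B1=T, B2=S, B3=F, B4=F, B6=T, B6=F, B7=T
test 3 (d=7, n=7) hits B1=T, B2=S, B3=F, B4=F, B6=T, B6=F, B7=T
test 4 (d=4, n=11) hits B1=T, B2=S, B3=F, B4=F, B6=T, B6=F, B7=T
test 5 (d=3, n=2) hits B1=T, B2=S, B3=F, B4=F, B6=T, B6=F, B7=F, B8=F
test 6 (d=7, n=12) hits B1=T, B2=S, B3=F, B4=F, B6=T, B6=F, B7=T
test 7 (d=9, n=10) hits B1=T, B2=S, B3=F, B4=F, B6=T, B6=F, B7=F, B8=T
test 8 (d=13, n=8) hits B1=F, B2=E, B3=T, B4=F, B6=T, B6=F, B7=T
test 9 (d=6, n=10) hits B1=T, B2=S, B3=F, B4=F, B6=T, B6=F, B7=F, B8=T
union over all inputs: B1=T, B1=F, B2=S, B2=E, B3=T, B3=F, B4=F, B6=T, B6=F, B7=T, B7=F, B8=T, B8=F (13 outcomes)
no size-1 subset reaches all 13 outcomes (best union: 8/13)
no size-2 subset reaches all 13 outcomes (best union: 12/13)
size 3: inputs {1, 5, 7} cover all 13 outcomes, and no lexicographically smaller subset of this size does
Answer: 3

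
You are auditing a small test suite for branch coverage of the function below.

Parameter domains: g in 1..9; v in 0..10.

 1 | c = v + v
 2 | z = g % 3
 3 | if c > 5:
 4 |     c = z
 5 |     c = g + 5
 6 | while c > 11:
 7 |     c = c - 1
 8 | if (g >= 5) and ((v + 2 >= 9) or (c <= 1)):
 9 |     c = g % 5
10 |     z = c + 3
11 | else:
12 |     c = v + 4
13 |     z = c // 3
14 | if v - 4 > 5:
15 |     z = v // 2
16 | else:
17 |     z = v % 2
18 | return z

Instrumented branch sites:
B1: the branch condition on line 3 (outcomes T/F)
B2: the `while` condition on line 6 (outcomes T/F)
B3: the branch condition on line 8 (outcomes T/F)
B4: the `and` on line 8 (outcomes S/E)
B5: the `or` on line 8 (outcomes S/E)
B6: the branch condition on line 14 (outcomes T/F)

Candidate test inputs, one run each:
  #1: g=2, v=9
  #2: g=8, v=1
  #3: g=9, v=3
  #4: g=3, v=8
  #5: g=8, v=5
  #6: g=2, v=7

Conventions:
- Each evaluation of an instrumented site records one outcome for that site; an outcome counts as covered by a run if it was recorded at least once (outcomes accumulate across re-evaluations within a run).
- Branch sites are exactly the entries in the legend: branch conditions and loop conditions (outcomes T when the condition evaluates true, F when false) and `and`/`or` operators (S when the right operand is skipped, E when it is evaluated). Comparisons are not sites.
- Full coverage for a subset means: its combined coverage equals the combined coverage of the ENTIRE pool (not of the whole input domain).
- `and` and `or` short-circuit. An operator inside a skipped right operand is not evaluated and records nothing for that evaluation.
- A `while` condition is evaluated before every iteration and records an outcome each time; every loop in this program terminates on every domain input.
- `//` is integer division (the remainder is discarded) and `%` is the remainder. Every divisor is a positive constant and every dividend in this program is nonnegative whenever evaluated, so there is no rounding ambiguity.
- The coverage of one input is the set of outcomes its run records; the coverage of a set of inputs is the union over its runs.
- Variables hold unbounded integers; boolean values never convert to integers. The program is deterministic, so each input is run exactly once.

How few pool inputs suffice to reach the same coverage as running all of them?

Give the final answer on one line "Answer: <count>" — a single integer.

input #1 (g=2, v=9): events B1->T, B2->F, B4->S, B3->F, B6->F; covers B1=T, B2=F, B3=F, B4=S, B6=F
input #2 (g=8, v=1): events B1->F, B2->F, B4->E, B5->E, B3->F, B6->F; covers B1=F, B2=F, B3=F, B4=E, B5=E, B6=F
input #3 (g=9, v=3): events B1->T, B2->T, B2->T, B2->T, B2->F, B4->E, B5->E, B3->F, B6->F; covers B1=T, B2=T, B2=F, B3=F, B4=E, B5=E, B6=F
input #4 (g=3, v=8): events B1->T, B2->F, B4->S, B3->F, B6->F; covers B1=T, B2=F, B3=F, B4=S, B6=F
input #5 (g=8, v=5): events B1->T, B2->T, B2->T, B2->F, B4->E, B5->E, B3->F, B6->F; covers B1=T, B2=T, B2=F, B3=F, B4=E, B5=E, B6=F
input #6 (g=2, v=7): events B1->T, B2->F, B4->S, B3->F, B6->F; covers B1=T, B2=F, B3=F, B4=S, B6=F
pool-wide coverage (9 outcomes): B1=T, B1=F, B2=T, B2=F, B3=F, B4=S, B4=E, B5=E, B6=F
every size-1 subset falls short of the 9 outcomes (best: 7/9)
every size-2 subset falls short of the 9 outcomes (best: 8/9)
size 3: inputs {1, 2, 3} cover all 9 outcomes, and no lexicographically smaller subset of this size does

Answer: 3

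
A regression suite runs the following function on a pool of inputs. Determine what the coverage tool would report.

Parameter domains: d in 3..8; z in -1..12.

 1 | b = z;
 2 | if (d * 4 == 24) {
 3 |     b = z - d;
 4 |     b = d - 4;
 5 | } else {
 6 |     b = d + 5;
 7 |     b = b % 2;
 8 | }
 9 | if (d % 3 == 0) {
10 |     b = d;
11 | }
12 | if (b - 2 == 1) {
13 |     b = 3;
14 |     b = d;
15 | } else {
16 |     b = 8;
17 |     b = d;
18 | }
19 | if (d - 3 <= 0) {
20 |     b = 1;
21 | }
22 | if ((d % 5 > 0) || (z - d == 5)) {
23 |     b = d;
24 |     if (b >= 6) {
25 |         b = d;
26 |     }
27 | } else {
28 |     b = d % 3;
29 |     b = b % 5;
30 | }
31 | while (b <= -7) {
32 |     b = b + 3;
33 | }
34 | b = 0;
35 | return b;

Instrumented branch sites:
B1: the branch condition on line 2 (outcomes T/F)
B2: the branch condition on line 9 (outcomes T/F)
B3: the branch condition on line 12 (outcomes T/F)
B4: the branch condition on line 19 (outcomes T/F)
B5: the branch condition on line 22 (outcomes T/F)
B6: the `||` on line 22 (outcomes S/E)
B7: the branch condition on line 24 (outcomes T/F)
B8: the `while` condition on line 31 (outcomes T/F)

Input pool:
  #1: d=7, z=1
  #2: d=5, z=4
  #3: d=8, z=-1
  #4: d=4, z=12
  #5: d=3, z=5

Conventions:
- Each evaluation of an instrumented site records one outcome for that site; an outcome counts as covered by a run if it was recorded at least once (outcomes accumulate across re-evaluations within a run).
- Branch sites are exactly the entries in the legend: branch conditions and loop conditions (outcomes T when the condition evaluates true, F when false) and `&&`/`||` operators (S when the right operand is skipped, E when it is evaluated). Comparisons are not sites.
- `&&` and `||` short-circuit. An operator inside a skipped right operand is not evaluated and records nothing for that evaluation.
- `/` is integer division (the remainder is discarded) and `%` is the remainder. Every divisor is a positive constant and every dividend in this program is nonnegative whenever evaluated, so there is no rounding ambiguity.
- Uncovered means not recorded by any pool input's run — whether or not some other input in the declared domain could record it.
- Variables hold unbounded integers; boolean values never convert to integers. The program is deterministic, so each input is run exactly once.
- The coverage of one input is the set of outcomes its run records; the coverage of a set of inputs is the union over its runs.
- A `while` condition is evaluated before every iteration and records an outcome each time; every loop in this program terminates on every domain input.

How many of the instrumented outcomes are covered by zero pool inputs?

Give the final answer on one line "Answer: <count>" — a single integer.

input #1, d=7, z=1: events B1->F, B2->F, B3->F, B4->F, B6->S, B5->T, B7->T, B8->F; outcomes B1=F, B2=F, B3=F, B4=F, B5=T, B6=S, B7=T, B8=F
input #2, d=5, z=4: events B1->F, B2->F, B3->F, B4->F, B6->E, B5->F, B8->F; outcomes B1=F, B2=F, B3=F, B4=F, B5=F, B6=E, B8=F
input #3, d=8, z=-1: events B1->F, B2->F, B3->F, B4->F, B6->S, B5->T, B7->T, B8->F; outcomes B1=F, B2=F, B3=F, B4=F, B5=T, B6=S, B7=T, B8=F
input #4, d=4, z=12: events B1->F, B2->F, B3->F, B4->F, B6->S, B5->T, B7->F, B8->F; outcomes B1=F, B2=F, B3=F, B4=F, B5=T, B6=S, B7=F, B8=F
input #5, d=3, z=5: events B1->F, B2->T, B3->T, B4->T, B6->S, B5->T, B7->F, B8->F; outcomes B1=F, B2=T, B3=T, B4=T, B5=T, B6=S, B7=F, B8=F
union over the pool: B1=F, B2=T, B2=F, B3=T, B3=F, B4=T, B4=F, B5=T, B5=F, B6=S, B6=E, B7=T, B7=F, B8=F
uncovered (2 of 16): B1=T, B8=T

Answer: 2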